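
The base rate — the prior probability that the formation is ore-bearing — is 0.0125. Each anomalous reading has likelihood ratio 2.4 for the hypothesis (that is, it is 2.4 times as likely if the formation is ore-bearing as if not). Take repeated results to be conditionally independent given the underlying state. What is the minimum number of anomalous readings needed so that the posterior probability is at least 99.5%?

12

Prior odds: 0.0125 ÷ 0.9875 = 1/79.
Likelihood ratio per anomalous reading = 2.4.
Target odds: 0.995 ÷ 0.005 = 199.
Require 2.4ⁿ ≥ 199 ÷ (1/79) = 15721.
2.4¹¹ ≈15216.8 falls short of 15721 but 2.4¹² ≈36520.3 reaches it, so n = 12.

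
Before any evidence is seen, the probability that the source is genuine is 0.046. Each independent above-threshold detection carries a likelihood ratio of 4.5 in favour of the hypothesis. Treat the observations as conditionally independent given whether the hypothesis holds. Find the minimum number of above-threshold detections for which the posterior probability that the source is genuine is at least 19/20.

Prior odds = 0.046/0.954 = 23/477.
Likelihood ratio per above-threshold detection = 4.5.
Target odds: 0.95 ÷ 0.05 = 19.
Require 4.5ⁿ ≥ 19 ÷ (23/477) = 9063/23.
4.5³ = 91.125 falls short of 9063/23 but 4.5⁴ = 410.0625 reaches it, so n = 4.

4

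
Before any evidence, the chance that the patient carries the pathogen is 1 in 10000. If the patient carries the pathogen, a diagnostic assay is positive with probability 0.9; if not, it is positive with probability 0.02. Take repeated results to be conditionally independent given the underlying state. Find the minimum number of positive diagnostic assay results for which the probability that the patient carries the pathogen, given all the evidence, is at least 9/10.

Prior odds = 0.0001/0.9999 = 1/9999.
Likelihood ratio of a positive = 0.9/0.02 = 45.
Target odds: 0.9 ÷ 0.1 = 9.
Need (1/9999) × 45ⁿ ≥ 9, i.e. 45ⁿ ≥ 89991.
45² = 2025 falls short of 89991 but 45³ = 91125 reaches it, so n = 3.

3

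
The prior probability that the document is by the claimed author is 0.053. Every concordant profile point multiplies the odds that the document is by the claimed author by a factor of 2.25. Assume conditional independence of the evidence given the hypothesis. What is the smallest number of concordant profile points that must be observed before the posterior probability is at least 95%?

Prior odds = 0.053/0.947 = 53/947.
Likelihood ratio per concordant profile point = 2.25.
Target posterior odds = 0.95/0.05 = 19.
Need (53/947) × 2.25ⁿ ≥ 19, i.e. 2.25ⁿ ≥ 17993/53.
2.25⁷ = 4782969/16384 falls short of 17993/53 but 2.25⁸ = 43046721/65536 reaches it, so n = 8.

8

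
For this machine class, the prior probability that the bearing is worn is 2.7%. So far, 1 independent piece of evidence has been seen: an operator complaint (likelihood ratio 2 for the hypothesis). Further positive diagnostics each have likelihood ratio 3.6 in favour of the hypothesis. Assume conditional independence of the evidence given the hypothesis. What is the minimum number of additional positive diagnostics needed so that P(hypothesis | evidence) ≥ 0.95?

Prior odds = 0.027/0.973 = 27/973.
Bayes factor of the evidence already in hand = 2.
Odds after that evidence = (27/973) × 2 = 54/973.
Target odds = 0.95/0.05 = 19.
Need 3.6ⁿ ≥ 19 ÷ (54/973) = 18487/54.
3.6⁴ = 167.9616 falls short of 18487/54 but 3.6⁵ = 604.66176 reaches it, so n = 5.

5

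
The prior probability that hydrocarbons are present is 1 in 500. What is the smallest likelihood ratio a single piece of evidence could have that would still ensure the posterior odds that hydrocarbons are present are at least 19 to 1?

Prior odds = 0.002/0.998 = 1/499.
Target odds = 19.
Required Bayes factor = 19 ÷ (1/499) = 9481.

9481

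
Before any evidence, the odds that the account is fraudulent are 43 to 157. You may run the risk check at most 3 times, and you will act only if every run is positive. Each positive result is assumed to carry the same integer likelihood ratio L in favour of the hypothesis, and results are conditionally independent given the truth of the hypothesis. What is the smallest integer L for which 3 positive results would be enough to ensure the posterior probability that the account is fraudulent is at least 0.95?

5

Prior odds = 43/157.
Target odds = 0.95/0.05 = 19.
Need L³ ≥ 19 ÷ (43/157) = 2983/43.
4³ = 64 < 2983/43 ≤ 125 = 5³, so L = 5.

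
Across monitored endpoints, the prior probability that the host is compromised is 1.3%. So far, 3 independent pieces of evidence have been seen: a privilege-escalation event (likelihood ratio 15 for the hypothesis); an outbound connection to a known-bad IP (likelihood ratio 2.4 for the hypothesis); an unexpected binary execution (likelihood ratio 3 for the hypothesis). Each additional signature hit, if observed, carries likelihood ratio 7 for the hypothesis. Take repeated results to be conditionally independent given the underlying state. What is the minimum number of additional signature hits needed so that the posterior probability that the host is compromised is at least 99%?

Prior odds = 0.013/0.987 = 13/987.
Combined Bayes factor of the evidence already in hand = 15 × 2.4 × 3 = 108.
Odds after that evidence = (13/987) × 108 = 468/329.
Target odds = 0.99/0.01 = 99.
Need 7ⁿ ≥ 99 ÷ (468/329) = 3619/52.
7² = 49 falls short of 3619/52 but 7³ = 343 reaches it, so n = 3.

3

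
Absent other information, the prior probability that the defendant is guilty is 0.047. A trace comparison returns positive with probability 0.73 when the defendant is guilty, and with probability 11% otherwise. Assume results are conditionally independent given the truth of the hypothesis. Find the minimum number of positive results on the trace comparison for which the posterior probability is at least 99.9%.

Prior odds: 0.047 ÷ 0.953 = 47/953.
Likelihood ratio of a positive result = 0.73/0.11 = 73/11.
Target posterior odds = 0.999/0.001 = 999.
Need (47/953) × (73/11)ⁿ ≥ 999, i.e. (73/11)ⁿ ≥ 952047/47.
(73/11)⁵ ≈12872.1 falls short of 952047/47 but (73/11)⁶ ≈85424.2 reaches it, so n = 6.

6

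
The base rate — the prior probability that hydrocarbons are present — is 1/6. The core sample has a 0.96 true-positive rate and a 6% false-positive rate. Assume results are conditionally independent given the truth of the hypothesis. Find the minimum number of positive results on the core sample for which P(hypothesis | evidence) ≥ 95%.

2

Prior odds = (1/6)/(5/6) = 0.2.
Likelihood ratio of a positive result = 0.96/0.06 = 16.
Target odds: 0.95 ÷ 0.05 = 19.
Need 0.2 × 16ⁿ ≥ 19, i.e. 16ⁿ ≥ 95.
16¹ = 16 falls short of 95 but 16² = 256 reaches it, so n = 2.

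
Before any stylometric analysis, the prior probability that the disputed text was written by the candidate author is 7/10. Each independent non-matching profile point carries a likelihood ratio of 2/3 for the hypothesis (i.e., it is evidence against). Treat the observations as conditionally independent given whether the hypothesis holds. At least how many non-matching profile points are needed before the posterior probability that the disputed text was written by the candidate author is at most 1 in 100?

14

Prior odds: 0.7 ÷ 0.3 = 7/3.
Likelihood ratio per non-matching profile point = 2/3.
Target odds: 0.01 ÷ 0.99 = 1/99.
Require (2/3)ⁿ ≤ 1/99 ÷ (7/3) = 1/231.
(2/3)¹³ = 8192/1594323 is still above 1/231 but (2/3)¹⁴ = 16384/4782969 is at or below it, so n = 14.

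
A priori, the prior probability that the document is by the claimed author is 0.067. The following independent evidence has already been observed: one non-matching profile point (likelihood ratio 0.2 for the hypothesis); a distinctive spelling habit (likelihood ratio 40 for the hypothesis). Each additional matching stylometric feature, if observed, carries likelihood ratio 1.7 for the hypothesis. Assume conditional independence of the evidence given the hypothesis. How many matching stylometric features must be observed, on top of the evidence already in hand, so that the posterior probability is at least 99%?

10

Prior odds = 0.067/0.933 = 67/933.
Combined Bayes factor of the evidence already in hand = 0.2 × 40 = 8.
Odds after that evidence = (67/933) × 8 = 536/933.
Target odds = 0.99/0.01 = 99.
Need 1.7ⁿ ≥ 99 ÷ (536/933) = 92367/536.
1.7⁹ ≈118.588 falls short of 92367/536 but 1.7¹⁰ ≈201.599 reaches it, so n = 10.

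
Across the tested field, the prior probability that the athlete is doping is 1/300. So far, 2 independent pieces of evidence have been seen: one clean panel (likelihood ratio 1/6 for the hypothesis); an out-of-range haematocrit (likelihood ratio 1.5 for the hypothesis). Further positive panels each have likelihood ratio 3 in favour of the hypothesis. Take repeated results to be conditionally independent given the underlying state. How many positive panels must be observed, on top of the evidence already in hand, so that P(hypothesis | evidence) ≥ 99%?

11

Prior odds = (1/300)/(299/300) = 1/299.
Combined Bayes factor of the evidence already in hand = (1/6) × 1.5 = 0.25.
Odds after that evidence = (1/299) × 0.25 = 1/1196.
Target odds = 0.99/0.01 = 99.
Need 3ⁿ ≥ 99 ÷ (1/1196) = 118404.
3¹⁰ = 59049 falls short of 118404 but 3¹¹ = 177147 reaches it, so n = 11.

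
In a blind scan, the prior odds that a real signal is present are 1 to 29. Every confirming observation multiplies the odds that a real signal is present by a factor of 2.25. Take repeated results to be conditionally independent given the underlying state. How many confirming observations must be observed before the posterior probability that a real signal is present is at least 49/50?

9

Prior odds = 1/29.
Likelihood ratio per confirming observation = 2.25.
Target odds: 0.98 ÷ 0.02 = 49.
Need (1/29) × 2.25ⁿ ≥ 49, i.e. 2.25ⁿ ≥ 1421.
2.25⁸ = 43046721/65536 falls short of 1421 but 2.25⁹ = 387420489/262144 reaches it, so n = 9.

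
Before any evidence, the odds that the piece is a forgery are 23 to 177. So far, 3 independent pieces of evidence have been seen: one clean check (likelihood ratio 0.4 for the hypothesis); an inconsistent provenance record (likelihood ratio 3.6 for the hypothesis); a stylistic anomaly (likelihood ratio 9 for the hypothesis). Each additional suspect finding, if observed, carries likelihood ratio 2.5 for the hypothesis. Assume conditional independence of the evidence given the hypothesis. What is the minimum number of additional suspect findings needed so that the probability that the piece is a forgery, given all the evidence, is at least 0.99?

Prior odds = 23/177.
Combined Bayes factor of the evidence already in hand = 0.4 × 3.6 × 9 = 12.96.
Odds after that evidence = (23/177) × 12.96 = 2484/1475.
Target odds = 0.99/0.01 = 99.
Need 2.5ⁿ ≥ 99 ÷ (2484/1475) = 16225/276.
2.5⁴ = 39.0625 falls short of 16225/276 but 2.5⁵ = 97.65625 reaches it, so n = 5.

5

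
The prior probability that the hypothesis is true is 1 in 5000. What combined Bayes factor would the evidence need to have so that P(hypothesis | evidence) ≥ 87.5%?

34993

Prior odds = 0.0002/0.9998 = 1/4999.
Target odds = 0.875/0.125 = 7.
Required Bayes factor = 7 ÷ (1/4999) = 34993.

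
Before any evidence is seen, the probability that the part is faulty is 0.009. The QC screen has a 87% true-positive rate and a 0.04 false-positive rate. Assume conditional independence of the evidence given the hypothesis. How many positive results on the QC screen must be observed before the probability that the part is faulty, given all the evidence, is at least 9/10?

3

Prior odds = 0.009/0.991 = 9/991.
Likelihood ratio of a positive result = 0.87/0.04 = 21.75.
Target odds: 0.9 ÷ 0.1 = 9.
Require 21.75ⁿ ≥ 9 ÷ (9/991) = 991.
21.75² = 473.0625 falls short of 991 but 21.75³ = 658503/64 reaches it, so n = 3.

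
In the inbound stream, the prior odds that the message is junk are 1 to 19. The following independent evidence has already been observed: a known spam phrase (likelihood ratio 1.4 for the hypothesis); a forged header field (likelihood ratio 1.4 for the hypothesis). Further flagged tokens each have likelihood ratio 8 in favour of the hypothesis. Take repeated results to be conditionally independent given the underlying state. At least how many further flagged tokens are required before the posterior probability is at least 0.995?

4

Prior odds = 1/19.
Combined Bayes factor of the evidence already in hand = 1.4 × 1.4 = 1.96.
Odds after that evidence = (1/19) × 1.96 = 49/475.
Target odds = 0.995/0.005 = 199.
Need 8ⁿ ≥ 199 ÷ (49/475) = 94525/49.
8³ = 512 falls short of 94525/49 but 8⁴ = 4096 reaches it, so n = 4.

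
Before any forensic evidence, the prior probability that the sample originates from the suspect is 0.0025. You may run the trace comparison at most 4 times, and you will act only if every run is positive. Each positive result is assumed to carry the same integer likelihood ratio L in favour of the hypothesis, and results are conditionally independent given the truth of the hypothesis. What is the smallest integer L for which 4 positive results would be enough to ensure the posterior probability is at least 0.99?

Prior odds = 0.0025/0.9975 = 1/399.
Target odds = 0.99/0.01 = 99.
Need L⁴ ≥ 99 ÷ (1/399) = 39501.
14⁴ = 38416 < 39501 ≤ 50625 = 15⁴, so L = 15.

15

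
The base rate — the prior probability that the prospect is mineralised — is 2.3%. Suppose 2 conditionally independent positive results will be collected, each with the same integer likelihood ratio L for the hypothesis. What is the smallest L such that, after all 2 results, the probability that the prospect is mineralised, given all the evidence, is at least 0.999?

206

Prior odds = 0.023/0.977 = 23/977.
Target odds = 0.999/0.001 = 999.
Need L² ≥ 999 ÷ (23/977) = 976023/23.
205² = 42025 < 976023/23 ≤ 42436 = 206², so L = 206.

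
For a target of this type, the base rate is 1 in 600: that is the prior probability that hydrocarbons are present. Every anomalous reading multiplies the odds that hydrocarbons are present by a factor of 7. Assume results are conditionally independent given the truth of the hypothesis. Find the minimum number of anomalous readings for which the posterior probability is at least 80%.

Prior odds = (1/600)/(599/600) = 1/599.
Likelihood ratio per anomalous reading = 7.
Target odds: 0.8 ÷ 0.2 = 4.
Require 7ⁿ ≥ 4 ÷ (1/599) = 2396.
7³ = 343 falls short of 2396 but 7⁴ = 2401 reaches it, so n = 4.

4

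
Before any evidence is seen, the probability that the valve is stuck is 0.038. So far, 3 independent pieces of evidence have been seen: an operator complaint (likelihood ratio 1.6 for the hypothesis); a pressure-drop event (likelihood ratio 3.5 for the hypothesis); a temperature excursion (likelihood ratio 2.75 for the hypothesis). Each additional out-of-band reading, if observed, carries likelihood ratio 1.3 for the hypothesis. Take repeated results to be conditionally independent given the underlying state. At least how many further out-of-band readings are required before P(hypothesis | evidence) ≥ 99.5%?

23

Prior odds = 0.038/0.962 = 19/481.
Combined Bayes factor of the evidence already in hand = 1.6 × 3.5 × 2.75 = 15.4.
Odds after that evidence = (19/481) × 15.4 = 1463/2405.
Target odds = 0.995/0.005 = 199.
Need 1.3ⁿ ≥ 199 ÷ (1463/2405) = 478595/1463.
1.3²² ≈321.184 falls short of 478595/1463 but 1.3²³ ≈417.539 reaches it, so n = 23.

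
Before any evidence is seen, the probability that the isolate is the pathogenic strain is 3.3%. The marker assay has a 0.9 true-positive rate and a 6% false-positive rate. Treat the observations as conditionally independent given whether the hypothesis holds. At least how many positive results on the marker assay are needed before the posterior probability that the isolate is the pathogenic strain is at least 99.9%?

Prior odds = 0.033/0.967 = 33/967.
Likelihood ratio of a positive result = 0.9/0.06 = 15.
Target posterior odds = 0.999/0.001 = 999.
Require 15ⁿ ≥ 999 ÷ (33/967) = 322011/11.
15³ = 3375 falls short of 322011/11 but 15⁴ = 50625 reaches it, so n = 4.

4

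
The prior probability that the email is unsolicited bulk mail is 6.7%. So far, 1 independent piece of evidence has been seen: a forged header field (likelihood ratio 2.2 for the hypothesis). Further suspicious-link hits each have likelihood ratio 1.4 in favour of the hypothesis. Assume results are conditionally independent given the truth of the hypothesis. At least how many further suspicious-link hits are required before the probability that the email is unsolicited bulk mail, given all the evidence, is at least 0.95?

Prior odds = 0.067/0.933 = 67/933.
Bayes factor of the evidence already in hand = 2.2.
Odds after that evidence = (67/933) × 2.2 = 737/4665.
Target odds = 0.95/0.05 = 19.
Need 1.4ⁿ ≥ 19 ÷ (737/4665) = 88635/737.
1.4¹⁴ ≈111.12 falls short of 88635/737 but 1.4¹⁵ ≈155.568 reaches it, so n = 15.

15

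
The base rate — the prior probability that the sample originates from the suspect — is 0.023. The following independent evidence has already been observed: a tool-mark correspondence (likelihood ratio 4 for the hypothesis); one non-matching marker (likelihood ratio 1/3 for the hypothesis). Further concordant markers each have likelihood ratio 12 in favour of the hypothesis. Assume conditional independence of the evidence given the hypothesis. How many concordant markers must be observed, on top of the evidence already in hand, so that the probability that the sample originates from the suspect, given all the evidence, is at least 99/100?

4

Prior odds = 0.023/0.977 = 23/977.
Combined Bayes factor of the evidence already in hand = 4 × (1/3) = 4/3.
Odds after that evidence = (23/977) × 4/3 = 92/2931.
Target odds = 0.99/0.01 = 99.
Need 12ⁿ ≥ 99 ÷ (92/2931) = 290169/92.
12³ = 1728 falls short of 290169/92 but 12⁴ = 20736 reaches it, so n = 4.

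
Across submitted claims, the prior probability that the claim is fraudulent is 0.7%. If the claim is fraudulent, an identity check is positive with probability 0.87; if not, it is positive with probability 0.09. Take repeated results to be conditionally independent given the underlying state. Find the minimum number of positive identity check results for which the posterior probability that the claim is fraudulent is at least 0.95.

4

Prior odds = 0.007/0.993 = 7/993.
Likelihood ratio of a positive = 0.87/0.09 = 29/3.
Target posterior odds = 0.95/0.05 = 19.
Require (29/3)ⁿ ≥ 19 ÷ (7/993) = 18867/7.
(29/3)³ = 24389/27 falls short of 18867/7 but (29/3)⁴ = 707281/81 reaches it, so n = 4.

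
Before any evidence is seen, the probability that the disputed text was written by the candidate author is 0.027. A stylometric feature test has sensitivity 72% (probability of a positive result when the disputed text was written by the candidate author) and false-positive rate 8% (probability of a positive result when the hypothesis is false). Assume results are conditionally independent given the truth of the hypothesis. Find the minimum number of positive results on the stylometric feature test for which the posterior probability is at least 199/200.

Prior odds = 0.027/0.973 = 27/973.
Likelihood ratio of a positive result = 0.72/0.08 = 9.
Target odds: 0.995 ÷ 0.005 = 199.
Need (27/973) × 9ⁿ ≥ 199, i.e. 9ⁿ ≥ 193627/27.
9⁴ = 6561 falls short of 193627/27 but 9⁵ = 59049 reaches it, so n = 5.

5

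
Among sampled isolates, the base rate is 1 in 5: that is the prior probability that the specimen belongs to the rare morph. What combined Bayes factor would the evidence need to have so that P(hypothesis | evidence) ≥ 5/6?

20

Prior odds = 0.2/0.8 = 0.25.
Target odds = (5/6)/(1/6) = 5.
Required Bayes factor = 5 ÷ 0.25 = 20.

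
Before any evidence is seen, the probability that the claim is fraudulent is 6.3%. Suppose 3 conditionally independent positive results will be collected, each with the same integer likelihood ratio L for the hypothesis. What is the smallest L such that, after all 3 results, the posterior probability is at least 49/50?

Prior odds = 0.063/0.937 = 63/937.
Target odds = 0.98/0.02 = 49.
Need L³ ≥ 49 ÷ (63/937) = 6559/9.
8³ = 512 < 6559/9 ≤ 729 = 9³, so L = 9.

9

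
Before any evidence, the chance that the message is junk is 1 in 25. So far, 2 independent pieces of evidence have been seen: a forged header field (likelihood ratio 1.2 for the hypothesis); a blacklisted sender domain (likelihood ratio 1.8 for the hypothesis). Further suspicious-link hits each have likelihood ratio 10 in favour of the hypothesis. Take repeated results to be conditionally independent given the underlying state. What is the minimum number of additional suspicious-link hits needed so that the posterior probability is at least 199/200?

Prior odds = 0.04/0.96 = 1/24.
Combined Bayes factor of the evidence already in hand = 1.2 × 1.8 = 2.16.
Odds after that evidence = (1/24) × 2.16 = 0.09.
Target odds = 0.995/0.005 = 199.
Need 10ⁿ ≥ 199 ÷ 0.09 = 19900/9.
10³ = 1000 falls short of 19900/9 but 10⁴ = 10000 reaches it, so n = 4.

4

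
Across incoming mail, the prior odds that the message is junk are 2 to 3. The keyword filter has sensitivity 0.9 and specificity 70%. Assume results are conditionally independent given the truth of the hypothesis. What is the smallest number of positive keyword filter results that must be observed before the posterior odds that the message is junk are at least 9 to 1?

Prior odds = 2/3.
False-positive rate = 1 − 0.7 = 0.3; likelihood ratio of a positive = 0.9/0.3 = 3.
Target odds = 9.
Require 3ⁿ ≥ 9 ÷ (2/3) = 13.5.
3² = 9 falls short of 13.5 but 3³ = 27 reaches it, so n = 3.

3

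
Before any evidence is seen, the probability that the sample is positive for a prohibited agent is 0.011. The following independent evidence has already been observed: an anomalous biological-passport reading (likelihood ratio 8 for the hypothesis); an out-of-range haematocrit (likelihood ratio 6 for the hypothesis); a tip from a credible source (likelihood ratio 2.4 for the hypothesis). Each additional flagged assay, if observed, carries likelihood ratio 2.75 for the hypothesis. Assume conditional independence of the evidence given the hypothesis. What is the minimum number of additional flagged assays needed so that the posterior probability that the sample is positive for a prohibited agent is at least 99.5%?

5

Prior odds = 0.011/0.989 = 11/989.
Combined Bayes factor of the evidence already in hand = 8 × 6 × 2.4 = 115.2.
Odds after that evidence = (11/989) × 115.2 = 6336/4945.
Target odds = 0.995/0.005 = 199.
Need 2.75ⁿ ≥ 199 ÷ (6336/4945) = 984055/6336.
2.75⁴ = 57.19140625 falls short of 984055/6336 but 2.75⁵ = 161051/1024 reaches it, so n = 5.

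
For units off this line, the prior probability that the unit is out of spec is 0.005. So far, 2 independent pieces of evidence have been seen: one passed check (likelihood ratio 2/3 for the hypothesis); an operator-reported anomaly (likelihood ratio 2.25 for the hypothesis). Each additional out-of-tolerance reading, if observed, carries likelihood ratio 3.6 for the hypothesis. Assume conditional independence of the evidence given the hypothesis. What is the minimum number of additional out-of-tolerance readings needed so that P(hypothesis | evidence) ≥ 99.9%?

10

Prior odds = 0.005/0.995 = 1/199.
Combined Bayes factor of the evidence already in hand = (2/3) × 2.25 = 1.5.
Odds after that evidence = (1/199) × 1.5 = 3/398.
Target odds = 0.999/0.001 = 999.
Need 3.6ⁿ ≥ 999 ÷ (3/398) = 132534.
3.6⁹ ≈101560 falls short of 132534 but 3.6¹⁰ ≈365616 reaches it, so n = 10.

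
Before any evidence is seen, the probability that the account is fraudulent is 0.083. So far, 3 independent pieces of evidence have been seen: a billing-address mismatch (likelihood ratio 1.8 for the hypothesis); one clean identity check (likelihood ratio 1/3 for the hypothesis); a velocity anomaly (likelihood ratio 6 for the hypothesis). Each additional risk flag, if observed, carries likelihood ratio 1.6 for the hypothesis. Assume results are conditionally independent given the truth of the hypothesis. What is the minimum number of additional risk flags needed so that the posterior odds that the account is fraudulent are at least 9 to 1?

8

Prior odds = 0.083/0.917 = 83/917.
Combined Bayes factor of the evidence already in hand = 1.8 × (1/3) × 6 = 3.6.
Odds after that evidence = (83/917) × 3.6 = 1494/4585.
Target odds = 9.
Need 1.6ⁿ ≥ 9 ÷ (1494/4585) = 4585/166.
1.6⁷ = 2097152/78125 falls short of 4585/166 but 1.6⁸ = 16777216/390625 reaches it, so n = 8.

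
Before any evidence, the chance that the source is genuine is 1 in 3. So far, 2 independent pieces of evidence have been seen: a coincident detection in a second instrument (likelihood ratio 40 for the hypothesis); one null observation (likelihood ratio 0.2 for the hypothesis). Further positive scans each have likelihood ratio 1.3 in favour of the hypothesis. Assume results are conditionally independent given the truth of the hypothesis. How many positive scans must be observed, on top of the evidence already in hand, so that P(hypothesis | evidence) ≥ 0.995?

15

Prior odds = (1/3)/(2/3) = 0.5.
Combined Bayes factor of the evidence already in hand = 40 × 0.2 = 8.
Odds after that evidence = 0.5 × 8 = 4.
Target odds = 0.995/0.005 = 199.
Need 1.3ⁿ ≥ 199 ÷ 4 = 49.75.
1.3¹⁴ ≈39.3738 falls short of 49.75 but 1.3¹⁵ ≈51.1859 reaches it, so n = 15.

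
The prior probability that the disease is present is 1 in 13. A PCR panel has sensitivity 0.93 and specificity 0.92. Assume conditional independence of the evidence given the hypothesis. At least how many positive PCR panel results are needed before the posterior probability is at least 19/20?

3

Prior odds: (1/13) ÷ (12/13) = 1/12.
False-positive rate = 1 − 0.92 = 0.08; likelihood ratio of a positive = 0.93/0.08 = 11.625.
Target posterior odds = 0.95/0.05 = 19.
Require 11.625ⁿ ≥ 19 ÷ (1/12) = 228.
11.625² = 135.140625 falls short of 228 but 11.625³ = 804357/512 reaches it, so n = 3.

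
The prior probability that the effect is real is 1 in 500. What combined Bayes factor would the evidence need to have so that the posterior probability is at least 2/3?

Prior odds = 0.002/0.998 = 1/499.
Target odds = (2/3)/(1/3) = 2.
Required Bayes factor = 2 ÷ (1/499) = 998.

998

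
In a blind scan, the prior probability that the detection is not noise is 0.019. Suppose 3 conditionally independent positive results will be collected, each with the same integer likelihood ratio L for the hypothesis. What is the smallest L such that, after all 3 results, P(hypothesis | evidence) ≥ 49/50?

14

Prior odds = 0.019/0.981 = 19/981.
Target odds = 0.98/0.02 = 49.
Need L³ ≥ 49 ÷ (19/981) = 48069/19.
13³ = 2197 < 48069/19 ≤ 2744 = 14³, so L = 14.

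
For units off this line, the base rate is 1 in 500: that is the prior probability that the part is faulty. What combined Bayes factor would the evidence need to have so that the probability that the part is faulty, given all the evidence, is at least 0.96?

11976

Prior odds = 0.002/0.998 = 1/499.
Target odds = 0.96/0.04 = 24.
Required Bayes factor = 24 ÷ (1/499) = 11976.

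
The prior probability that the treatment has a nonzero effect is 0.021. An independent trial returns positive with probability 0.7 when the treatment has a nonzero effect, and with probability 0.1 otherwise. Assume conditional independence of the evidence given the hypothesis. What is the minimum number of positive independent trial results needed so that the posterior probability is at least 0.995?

Prior odds = 0.021/0.979 = 21/979.
Likelihood ratio of a positive result = 0.7/0.1 = 7.
Target odds: 0.995 ÷ 0.005 = 199.
Require 7ⁿ ≥ 199 ÷ (21/979) = 194821/21.
7⁴ = 2401 falls short of 194821/21 but 7⁵ = 16807 reaches it, so n = 5.

5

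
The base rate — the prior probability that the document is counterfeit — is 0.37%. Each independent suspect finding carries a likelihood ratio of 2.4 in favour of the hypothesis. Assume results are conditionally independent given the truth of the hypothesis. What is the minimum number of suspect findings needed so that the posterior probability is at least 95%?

Prior odds = 0.0037/0.9963 = 37/9963.
Likelihood ratio per suspect finding = 2.4.
Target posterior odds = 0.95/0.05 = 19.
Need (37/9963) × 2.4ⁿ ≥ 19, i.e. 2.4ⁿ ≥ 189297/37.
2.4⁹ ≈2641.81 falls short of 189297/37 but 2.4¹⁰ ≈6340.34 reaches it, so n = 10.

10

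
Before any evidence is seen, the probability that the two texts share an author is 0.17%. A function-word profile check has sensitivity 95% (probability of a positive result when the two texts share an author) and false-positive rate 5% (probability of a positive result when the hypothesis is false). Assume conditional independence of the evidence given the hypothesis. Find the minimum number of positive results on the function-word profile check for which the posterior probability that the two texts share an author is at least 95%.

4

Prior odds = 0.0017/0.9983 = 17/9983.
Likelihood ratio of a positive result = 0.95/0.05 = 19.
Target odds: 0.95 ÷ 0.05 = 19.
Need (17/9983) × 19ⁿ ≥ 19, i.e. 19ⁿ ≥ 189677/17.
19³ = 6859 falls short of 189677/17 but 19⁴ = 130321 reaches it, so n = 4.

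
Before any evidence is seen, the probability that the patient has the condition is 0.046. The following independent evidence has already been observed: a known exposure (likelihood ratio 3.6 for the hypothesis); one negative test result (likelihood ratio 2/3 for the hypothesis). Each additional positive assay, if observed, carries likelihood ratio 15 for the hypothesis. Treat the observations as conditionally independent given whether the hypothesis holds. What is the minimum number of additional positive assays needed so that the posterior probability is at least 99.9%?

4

Prior odds = 0.046/0.954 = 23/477.
Combined Bayes factor of the evidence already in hand = 3.6 × (2/3) = 2.4.
Odds after that evidence = (23/477) × 2.4 = 92/795.
Target odds = 0.999/0.001 = 999.
Need 15ⁿ ≥ 999 ÷ (92/795) = 794205/92.
15³ = 3375 falls short of 794205/92 but 15⁴ = 50625 reaches it, so n = 4.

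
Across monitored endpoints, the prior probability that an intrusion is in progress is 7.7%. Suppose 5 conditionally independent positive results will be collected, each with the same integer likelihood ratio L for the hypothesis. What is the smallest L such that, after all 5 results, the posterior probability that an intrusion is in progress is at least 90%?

Prior odds = 0.077/0.923 = 77/923.
Target odds = 0.9/0.1 = 9.
Need L⁵ ≥ 9 ÷ (77/923) = 8307/77.
2⁵ = 32 < 8307/77 ≤ 243 = 3⁵, so L = 3.

3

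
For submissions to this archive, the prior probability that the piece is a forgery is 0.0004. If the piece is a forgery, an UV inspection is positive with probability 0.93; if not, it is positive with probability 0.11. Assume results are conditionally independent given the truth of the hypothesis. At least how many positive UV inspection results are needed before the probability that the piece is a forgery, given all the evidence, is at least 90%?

5

Prior odds = 0.0004/0.9996 = 1/2499.
Likelihood ratio of a positive = 0.93/0.11 = 93/11.
Target odds: 0.9 ÷ 0.1 = 9.
Require (93/11)ⁿ ≥ 9 ÷ (1/2499) = 22491.
(93/11)⁴ = 74805201/14641 falls short of 22491 but (93/11)⁵ ≈43196.8 reaches it, so n = 5.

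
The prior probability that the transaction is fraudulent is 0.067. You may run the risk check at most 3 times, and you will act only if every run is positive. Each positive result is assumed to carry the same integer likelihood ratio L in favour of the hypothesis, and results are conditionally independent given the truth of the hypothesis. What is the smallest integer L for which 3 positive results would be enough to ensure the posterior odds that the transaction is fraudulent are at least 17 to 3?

5

Prior odds = 0.067/0.933 = 67/933.
Target odds = 17/3.
Need L³ ≥ 17/3 ÷ (67/933) = 5287/67.
4³ = 64 < 5287/67 ≤ 125 = 5³, so L = 5.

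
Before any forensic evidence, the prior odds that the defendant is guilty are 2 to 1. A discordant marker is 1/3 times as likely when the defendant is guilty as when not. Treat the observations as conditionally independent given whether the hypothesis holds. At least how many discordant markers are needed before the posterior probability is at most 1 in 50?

Prior odds = 2.
Likelihood ratio per discordant marker = 1/3.
Target posterior odds = 0.02/0.98 = 1/49.
Need 2 × (1/3)ⁿ ≤ 1/49, i.e. (1/3)ⁿ ≤ 1/98.
(1/3)⁴ = 1/81 is still above 1/98 but (1/3)⁵ = 1/243 is at or below it, so n = 5.

5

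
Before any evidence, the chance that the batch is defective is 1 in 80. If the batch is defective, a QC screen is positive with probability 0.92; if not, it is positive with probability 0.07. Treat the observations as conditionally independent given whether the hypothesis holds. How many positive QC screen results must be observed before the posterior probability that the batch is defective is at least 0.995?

4

Prior odds = 0.0125/0.9875 = 1/79.
Likelihood ratio of a positive = 0.92/0.07 = 92/7.
Target odds: 0.995 ÷ 0.005 = 199.
Need (1/79) × (92/7)ⁿ ≥ 199, i.e. (92/7)ⁿ ≥ 15721.
(92/7)³ = 778688/343 falls short of 15721 but (92/7)⁴ = 71639296/2401 reaches it, so n = 4.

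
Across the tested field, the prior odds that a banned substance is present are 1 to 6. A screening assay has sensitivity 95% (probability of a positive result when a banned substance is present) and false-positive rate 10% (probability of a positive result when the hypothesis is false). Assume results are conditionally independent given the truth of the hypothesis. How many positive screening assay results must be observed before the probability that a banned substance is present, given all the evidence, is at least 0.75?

2

Prior odds = 1/6.
Likelihood ratio of a positive result = 0.95/0.1 = 9.5.
Target odds: 0.75 ÷ 0.25 = 3.
Need (1/6) × 9.5ⁿ ≥ 3, i.e. 9.5ⁿ ≥ 18.
9.5¹ = 9.5 falls short of 18 but 9.5² = 90.25 reaches it, so n = 2.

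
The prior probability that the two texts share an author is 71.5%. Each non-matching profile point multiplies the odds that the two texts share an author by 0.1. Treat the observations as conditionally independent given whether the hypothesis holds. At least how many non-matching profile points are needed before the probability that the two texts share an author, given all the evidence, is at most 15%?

Prior odds: 0.715 ÷ 0.285 = 143/57.
Likelihood ratio per non-matching profile point = 0.1.
Target odds: 0.15 ÷ 0.85 = 3/17.
Require 0.1ⁿ ≤ 3/17 ÷ (143/57) = 171/2431.
0.1¹ = 0.1 is still above 171/2431 but 0.1² = 0.01 is at or below it, so n = 2.

2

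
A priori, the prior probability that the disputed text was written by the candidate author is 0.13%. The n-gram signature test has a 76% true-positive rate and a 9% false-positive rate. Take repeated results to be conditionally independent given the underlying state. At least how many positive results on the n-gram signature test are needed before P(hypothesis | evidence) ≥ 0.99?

Prior odds = 0.0013/0.9987 = 13/9987.
Likelihood ratio of a positive result = 0.76/0.09 = 76/9.
Target posterior odds = 0.99/0.01 = 99.
Require (76/9)ⁿ ≥ 99 ÷ (13/9987) = 988713/13.
(76/9)⁵ ≈42939.3 falls short of 988713/13 but (76/9)⁶ ≈362599 reaches it, so n = 6.

6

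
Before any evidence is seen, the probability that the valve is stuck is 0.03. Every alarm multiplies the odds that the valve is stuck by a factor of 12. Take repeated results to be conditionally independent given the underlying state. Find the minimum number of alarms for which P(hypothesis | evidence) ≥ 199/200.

4

Prior odds: 0.03 ÷ 0.97 = 3/97.
Likelihood ratio per alarm = 12.
Target odds: 0.995 ÷ 0.005 = 199.
Need (3/97) × 12ⁿ ≥ 199, i.e. 12ⁿ ≥ 19303/3.
12³ = 1728 falls short of 19303/3 but 12⁴ = 20736 reaches it, so n = 4.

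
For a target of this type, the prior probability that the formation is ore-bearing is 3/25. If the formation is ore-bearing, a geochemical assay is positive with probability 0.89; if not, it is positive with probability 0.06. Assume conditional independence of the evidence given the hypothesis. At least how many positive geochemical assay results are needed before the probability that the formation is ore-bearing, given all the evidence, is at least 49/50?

Prior odds: 0.12 ÷ 0.88 = 3/22.
Likelihood ratio of a positive = 0.89/0.06 = 89/6.
Target posterior odds = 0.98/0.02 = 49.
Require (89/6)ⁿ ≥ 49 ÷ (3/22) = 1078/3.
(89/6)² = 7921/36 falls short of 1078/3 but (89/6)³ = 704969/216 reaches it, so n = 3.

3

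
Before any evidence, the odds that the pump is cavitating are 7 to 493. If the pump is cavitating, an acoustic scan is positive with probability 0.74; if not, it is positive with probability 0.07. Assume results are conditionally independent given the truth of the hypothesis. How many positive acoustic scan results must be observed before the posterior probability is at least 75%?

Prior odds = 7/493.
Likelihood ratio of a positive = 0.74/0.07 = 74/7.
Target odds: 0.75 ÷ 0.25 = 3.
Require (74/7)ⁿ ≥ 3 ÷ (7/493) = 1479/7.
(74/7)² = 5476/49 falls short of 1479/7 but (74/7)³ = 405224/343 reaches it, so n = 3.

3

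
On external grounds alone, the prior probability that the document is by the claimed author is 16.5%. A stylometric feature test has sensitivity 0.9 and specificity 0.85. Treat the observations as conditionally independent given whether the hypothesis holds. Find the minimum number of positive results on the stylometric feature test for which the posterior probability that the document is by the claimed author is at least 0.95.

3

Prior odds = 0.165/0.835 = 33/167.
False-positive rate = 1 − 0.85 = 0.15; likelihood ratio of a positive = 0.9/0.15 = 6.
Target odds: 0.95 ÷ 0.05 = 19.
Require 6ⁿ ≥ 19 ÷ (33/167) = 3173/33.
6² = 36 falls short of 3173/33 but 6³ = 216 reaches it, so n = 3.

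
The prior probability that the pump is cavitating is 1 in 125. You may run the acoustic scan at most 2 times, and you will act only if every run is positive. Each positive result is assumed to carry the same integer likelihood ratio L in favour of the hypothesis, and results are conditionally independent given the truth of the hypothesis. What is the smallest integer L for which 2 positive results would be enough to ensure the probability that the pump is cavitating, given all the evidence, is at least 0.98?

78

Prior odds = 0.008/0.992 = 1/124.
Target odds = 0.98/0.02 = 49.
Need L² ≥ 49 ÷ (1/124) = 6076.
77² = 5929 < 6076 ≤ 6084 = 78², so L = 78.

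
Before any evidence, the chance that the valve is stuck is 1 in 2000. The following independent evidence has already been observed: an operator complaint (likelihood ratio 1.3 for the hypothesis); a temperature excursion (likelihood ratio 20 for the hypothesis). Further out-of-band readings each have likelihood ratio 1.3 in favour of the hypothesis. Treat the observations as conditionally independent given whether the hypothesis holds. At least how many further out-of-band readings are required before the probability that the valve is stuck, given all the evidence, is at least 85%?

24

Prior odds = 0.0005/0.9995 = 1/1999.
Combined Bayes factor of the evidence already in hand = 1.3 × 20 = 26.
Odds after that evidence = (1/1999) × 26 = 26/1999.
Target odds = 0.85/0.15 = 17/3.
Need 1.3ⁿ ≥ 17/3 ÷ (26/1999) = 33983/78.
1.3²³ ≈417.539 falls short of 33983/78 but 1.3²⁴ ≈542.801 reaches it, so n = 24.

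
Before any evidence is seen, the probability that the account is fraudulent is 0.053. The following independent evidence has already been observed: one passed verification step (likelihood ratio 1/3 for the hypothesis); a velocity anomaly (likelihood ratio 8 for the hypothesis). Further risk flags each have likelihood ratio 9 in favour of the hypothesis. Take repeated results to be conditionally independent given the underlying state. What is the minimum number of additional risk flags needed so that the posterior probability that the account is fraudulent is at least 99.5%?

4

Prior odds = 0.053/0.947 = 53/947.
Combined Bayes factor of the evidence already in hand = (1/3) × 8 = 8/3.
Odds after that evidence = (53/947) × 8/3 = 424/2841.
Target odds = 0.995/0.005 = 199.
Need 9ⁿ ≥ 199 ÷ (424/2841) = 565359/424.
9³ = 729 falls short of 565359/424 but 9⁴ = 6561 reaches it, so n = 4.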